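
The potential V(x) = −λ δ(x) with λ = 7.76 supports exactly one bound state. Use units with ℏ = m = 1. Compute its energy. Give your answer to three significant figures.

E = -30.1

For x ≠ 0 the bound state is ψ ∝ e^{−κ|x|}; integrating the TISE across the delta gives the cusp condition 2κ = 2mλ/ℏ², so κ = 7.760.
Then E = −ℏ²κ²/(2m) = −mλ²/(2ℏ²) = -30.11.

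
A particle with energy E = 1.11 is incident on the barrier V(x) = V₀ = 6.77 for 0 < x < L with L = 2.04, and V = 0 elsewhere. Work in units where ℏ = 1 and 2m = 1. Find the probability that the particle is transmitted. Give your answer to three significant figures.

T = 0.000134

E < V₀: inside the barrier ψ ∝ e^{±κx} with κ = √(2m(V₀ − E))/ℏ = 2.379.
κL = 4.853, sinh(κL) = 64.08.
Matching ψ, ψ′ at both faces gives T = [1 + V₀² sinh²(κL) / (4E(V₀ − E))]⁻¹ = 1/7490 = 0.000134.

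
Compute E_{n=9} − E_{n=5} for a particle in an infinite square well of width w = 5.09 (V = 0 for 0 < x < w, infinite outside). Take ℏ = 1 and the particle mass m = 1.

ΔE = 10.7

E_n = n²π²ℏ²/(2mw²), so ΔE = (9² − 5²) π²ℏ²/(2mw²).
ΔE = 56 × π² / (2 × 1 × 5.09²) = 10.67.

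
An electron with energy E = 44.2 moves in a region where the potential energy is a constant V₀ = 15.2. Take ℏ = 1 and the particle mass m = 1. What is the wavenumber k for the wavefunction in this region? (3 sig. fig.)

With E > V₀ the solution is oscillatory, ψ ∝ e^{±ikx} with k = √(2m(E − V₀))/ℏ.
k = √(2 × 1 × 29) = 7.616.

k = 7.62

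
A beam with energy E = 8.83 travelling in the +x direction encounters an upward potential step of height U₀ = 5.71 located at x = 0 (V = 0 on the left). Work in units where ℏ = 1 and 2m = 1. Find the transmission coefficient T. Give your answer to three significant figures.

On each side the TISE gives plane waves with k = √(2m(E − V))/ℏ: k₁ = √(2·½·8.83) = 2.972, k₂ = √(2·½·3.12) = 1.766.
Continuity of ψ and ψ′ at the step yields the reflection amplitude r = (k₁ − k₂)/(k₁ + k₂) = 0.2544; thus R = |r|² = 0.06470, T = 0.9353.

T = 0.935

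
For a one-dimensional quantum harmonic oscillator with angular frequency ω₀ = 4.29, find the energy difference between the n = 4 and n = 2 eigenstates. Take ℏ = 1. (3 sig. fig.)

ΔE = 8.58

E_n = ℏω₀(n + ½), so ΔE = (4 − 2) ℏω₀ = 2 × 4.29 = 8.580.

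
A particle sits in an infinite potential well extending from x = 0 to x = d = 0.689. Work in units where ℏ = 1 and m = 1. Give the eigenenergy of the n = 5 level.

The infinite-well eigenfunctions ψ_n = √(2/d) sin(nπx/d) vanish at both walls, giving E_n = n²π²ℏ²/(2md²).
E_5 = 5² × π² / (2 × 1 × 0.689²) = 259.9.

E = 260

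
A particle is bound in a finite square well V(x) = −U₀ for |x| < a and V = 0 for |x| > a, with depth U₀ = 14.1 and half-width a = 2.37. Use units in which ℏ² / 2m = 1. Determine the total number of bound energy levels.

N = 6

The dimensionless depth is z₀ = a√(2mU₀)/ℏ = 2.37 × √(14.10) = 8.899.
The even/odd transcendental equations gain one root per π/2 in z₀, giving N = 1 + ⌊2z₀/π⌋ = 1 + ⌊5.665⌋ = 6.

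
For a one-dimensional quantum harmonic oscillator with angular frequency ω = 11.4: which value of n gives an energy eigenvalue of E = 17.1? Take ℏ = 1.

n = 1

Invert E_n = (n + ½)ℏω: n = E/ℏω − ½ = 1.000, so n = 1.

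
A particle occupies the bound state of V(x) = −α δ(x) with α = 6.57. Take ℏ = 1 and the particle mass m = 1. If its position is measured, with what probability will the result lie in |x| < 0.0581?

P = 0.534

The normalised bound state is ψ = √κ e^{−κ|x|} with κ = mα/ℏ² = 6.570.
P(|x| < d) = ∫_{−d}^{d} κ e^{−2κ|x|} dx = 1 − e^{−2κd} = 1 − e^{−0.7634} = 0.5339.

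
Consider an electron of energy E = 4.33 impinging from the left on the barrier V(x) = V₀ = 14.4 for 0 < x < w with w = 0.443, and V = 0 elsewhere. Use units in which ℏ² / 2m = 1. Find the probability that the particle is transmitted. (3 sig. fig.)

T = 0.186

Since E < V₀ the interior solution is evanescent with decay constant κ = √(2m(V₀ − E))/ℏ = 3.173.
κw = 1.406, sinh(κw) = 1.917.
The exact tunnelling result is T⁻¹ = 1 + V₀² sinh²(κw) / [4E(V₀ − E)] = 5.368, so T = 0.186.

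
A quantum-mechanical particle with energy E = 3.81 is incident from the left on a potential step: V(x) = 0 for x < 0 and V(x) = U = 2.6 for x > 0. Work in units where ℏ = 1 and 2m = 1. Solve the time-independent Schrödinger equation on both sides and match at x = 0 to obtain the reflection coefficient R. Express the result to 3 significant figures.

R = 0.0779

On each side the TISE gives plane waves with k = √(2m(E − V))/ℏ: k₁ = √(2·½·3.81) = 1.952, k₂ = √(2·½·1.21) = 1.100.
Matching ψ and ψ′ at x = 0 gives r = (k₁ − k₂)/(k₁ + k₂), so R = r² = 0.07792 and T = 1 − R = 0.9221.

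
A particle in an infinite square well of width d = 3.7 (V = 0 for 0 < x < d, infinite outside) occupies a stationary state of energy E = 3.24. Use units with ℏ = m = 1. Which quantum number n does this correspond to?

For an infinite well E_n = n²π²ℏ²/(2md²), so n = (d/πℏ)√(2mE).
n = (3.7/π) × √(2 × 1 × 3.24) = 2.998 → n = 3.

n = 3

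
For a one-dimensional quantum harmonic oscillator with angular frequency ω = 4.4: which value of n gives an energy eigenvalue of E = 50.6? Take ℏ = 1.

Invert E_n = (n + ½)ℏω: n = E/ℏω − ½ = 11.000, so n = 11.

n = 11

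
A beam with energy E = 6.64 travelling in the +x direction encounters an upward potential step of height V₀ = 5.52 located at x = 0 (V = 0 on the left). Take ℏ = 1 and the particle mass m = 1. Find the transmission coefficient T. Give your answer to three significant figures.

On each side the TISE gives plane waves with k = √(2m(E − V))/ℏ: k₁ = √(2·1·6.64) = 3.644, k₂ = √(2·1·1.12) = 1.497.
Matching ψ and ψ′ at x = 0 gives r = (k₁ − k₂)/(k₁ + k₂), so R = r² = 0.1745 and T = 1 − R = 0.8255.

T = 0.825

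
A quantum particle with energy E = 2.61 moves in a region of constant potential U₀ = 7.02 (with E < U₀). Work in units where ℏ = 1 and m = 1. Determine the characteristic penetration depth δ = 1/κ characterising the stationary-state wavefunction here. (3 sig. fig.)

δ = 0.337

Since E < U₀ the TISE in this region is ψ'' = κ²ψ with κ = √(2m(U₀ − E))/ℏ.
κ = √(2 × 1 × 4.41) = 2.970. The penetration depth is δ = 1/κ = 0.337.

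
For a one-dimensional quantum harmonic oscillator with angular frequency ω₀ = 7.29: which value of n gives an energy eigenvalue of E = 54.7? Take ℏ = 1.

E_n = ℏω₀(n + ½) ⇒ n = E/(ℏω₀) − ½ = 54.7/7.29 − 0.5 = 7.003 → n = 7.

n = 7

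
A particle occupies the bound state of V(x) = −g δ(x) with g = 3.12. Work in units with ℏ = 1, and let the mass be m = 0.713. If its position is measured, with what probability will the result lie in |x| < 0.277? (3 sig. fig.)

P = 0.708

The normalised bound state is ψ = √κ e^{−κ|x|} with κ = mg/ℏ² = 2.225.
P(|x| < d) = ∫_{−d}^{d} κ e^{−2κ|x|} dx = 1 − e^{−2κd} = 1 − e^{−1.232} = 0.7084.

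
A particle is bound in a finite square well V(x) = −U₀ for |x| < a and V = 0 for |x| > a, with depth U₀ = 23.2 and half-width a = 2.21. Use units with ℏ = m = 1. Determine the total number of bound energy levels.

The dimensionless depth is z₀ = a√(2mU₀)/ℏ = 2.21 × √(46.40) = 15.05.
The even/odd transcendental equations gain one root per π/2 in z₀, giving N = 1 + ⌊2z₀/π⌋ = 1 + ⌊9.584⌋ = 10.

N = 10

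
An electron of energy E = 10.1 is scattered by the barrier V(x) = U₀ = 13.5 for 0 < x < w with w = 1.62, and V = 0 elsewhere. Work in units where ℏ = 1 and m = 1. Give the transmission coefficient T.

T = 0.000645

E < U₀: inside the barrier ψ ∝ e^{±κx} with κ = √(2m(U₀ − E))/ℏ = 2.608.
κw = 4.224, sinh(κw) = 34.16.
Matching ψ, ψ′ at both faces gives T = [1 + U₀² sinh²(κw) / (4E(U₀ − E))]⁻¹ = 1/1549 = 0.000645.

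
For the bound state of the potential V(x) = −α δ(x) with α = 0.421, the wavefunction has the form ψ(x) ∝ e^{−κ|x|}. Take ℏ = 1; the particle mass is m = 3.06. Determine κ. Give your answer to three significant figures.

Integrating the TISE across x = 0 gives the cusp condition ψ'(0⁺) − ψ'(0⁻) = −(2mα/ℏ²)ψ(0).
With ψ ∝ e^{−κ|x|} this yields −2κ = −2mα/ℏ², so κ = mα/ℏ² = 1.288.

κ = 1.29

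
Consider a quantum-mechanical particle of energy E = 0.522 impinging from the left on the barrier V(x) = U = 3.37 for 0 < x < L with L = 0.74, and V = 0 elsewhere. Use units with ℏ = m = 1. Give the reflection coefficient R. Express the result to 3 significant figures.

Since E < U the interior solution is evanescent with decay constant κ = √(2m(U − E))/ℏ = 2.387.
κL = 1.766, sinh(κL) = 2.839.
The exact tunnelling result is T⁻¹ = 1 + U² sinh²(κL) / [4E(U − E)] = 16.39, so T = 0.0610.
R = 1 − T = 0.939.

R = 0.939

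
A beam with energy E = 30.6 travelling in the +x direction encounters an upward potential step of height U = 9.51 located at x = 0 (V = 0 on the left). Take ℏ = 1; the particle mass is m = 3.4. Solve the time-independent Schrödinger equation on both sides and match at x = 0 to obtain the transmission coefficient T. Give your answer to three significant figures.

T = 0.991

The wavenumbers are k₁ = √(2mE)/ℏ = 14.42 on the left and k₂ = √(2m(E − U))/ℏ = 11.98 on the right.
Matching ψ and ψ′ at x = 0 gives r = (k₁ − k₂)/(k₁ + k₂), so R = r² = 0.008609 and T = 1 − R = 0.9914.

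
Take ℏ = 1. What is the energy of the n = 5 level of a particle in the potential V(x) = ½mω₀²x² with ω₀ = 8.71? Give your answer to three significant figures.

E = 47.9

Using E_n = (n + ½)ℏω₀: E_5 = 5.5 × 8.71 = 47.91.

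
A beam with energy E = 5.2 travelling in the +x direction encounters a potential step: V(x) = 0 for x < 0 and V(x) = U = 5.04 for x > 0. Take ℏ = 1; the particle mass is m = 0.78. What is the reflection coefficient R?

R = 0.492

The wavenumbers are k₁ = √(2mE)/ℏ = 2.848 on the left and k₂ = √(2m(E − U))/ℏ = 0.4996 on the right.
Matching ψ and ψ′ at x = 0 gives r = (k₁ − k₂)/(k₁ + k₂), so R = r² = 0.4921 and T = 1 − R = 0.5079.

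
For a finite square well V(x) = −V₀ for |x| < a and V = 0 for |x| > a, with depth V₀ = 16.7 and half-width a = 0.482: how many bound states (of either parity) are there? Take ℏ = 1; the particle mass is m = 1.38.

Define the well-strength parameter z₀ = (a/ℏ)√(2mV₀) = 0.482 × √(2·1.38·16.7) = 3.272.
A new bound state (alternating even/odd) appears each time z₀ passes a multiple of π/2, so N = ⌊2z₀/π⌋ + 1 = ⌊2.083⌋ + 1 = 3.

N = 3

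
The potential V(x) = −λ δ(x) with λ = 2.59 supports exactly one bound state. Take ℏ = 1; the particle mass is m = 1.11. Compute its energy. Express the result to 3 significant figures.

For x ≠ 0 the bound state is ψ ∝ e^{−κ|x|}; integrating the TISE across the delta gives the cusp condition 2κ = 2mλ/ℏ², so κ = 2.875.
Then E = −ℏ²κ²/(2m) = −mλ²/(2ℏ²) = -3.723.

E = -3.72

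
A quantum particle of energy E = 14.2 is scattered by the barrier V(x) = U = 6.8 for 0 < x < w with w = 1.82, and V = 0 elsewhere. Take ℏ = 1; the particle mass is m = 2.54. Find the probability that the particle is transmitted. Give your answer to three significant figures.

T = 0.903

E > U: inside the barrier k₂ = √(2m(E − U))/ℏ = 6.131, k₂w = 11.16.
T = [1 + U² sin²(k₂w) / (4E(E − U))]⁻¹ = 1/1.107 = 0.903.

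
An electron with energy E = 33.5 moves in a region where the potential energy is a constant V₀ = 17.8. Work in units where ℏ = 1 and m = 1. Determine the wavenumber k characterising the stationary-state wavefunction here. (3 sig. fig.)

With E > V₀ the solution is oscillatory, ψ ∝ e^{±ikx} with k = √(2m(E − V₀))/ℏ.
k = √(2 × 1 × 15.7) = 5.604.

k = 5.60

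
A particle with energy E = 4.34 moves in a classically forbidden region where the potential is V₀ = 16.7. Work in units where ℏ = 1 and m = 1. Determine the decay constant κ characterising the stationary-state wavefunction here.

Since E < V₀ the TISE in this region is ψ'' = κ²ψ with κ = √(2m(V₀ − E))/ℏ.
κ = √(2 × 1 × 12.36) = 4.972.

κ = 4.97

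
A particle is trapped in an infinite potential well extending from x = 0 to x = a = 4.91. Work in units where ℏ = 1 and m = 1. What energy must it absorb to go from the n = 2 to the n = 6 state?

E_n = n²π²ℏ²/(2ma²), so ΔE = (6² − 2²) π²ℏ²/(2ma²).
ΔE = 32 × π² / (2 × 1 × 4.91²) = 6.550.

ΔE = 6.55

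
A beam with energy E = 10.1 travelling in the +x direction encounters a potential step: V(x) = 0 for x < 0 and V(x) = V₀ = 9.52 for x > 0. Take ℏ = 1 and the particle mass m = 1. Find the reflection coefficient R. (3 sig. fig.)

On each side the TISE gives plane waves with k = √(2m(E − V))/ℏ: k₁ = √(2·1·10.1) = 4.494, k₂ = √(2·1·0.58) = 1.077.
Matching ψ and ψ′ at x = 0 gives r = (k₁ − k₂)/(k₁ + k₂), so R = r² = 0.3762 and T = 1 − R = 0.6238.

R = 0.376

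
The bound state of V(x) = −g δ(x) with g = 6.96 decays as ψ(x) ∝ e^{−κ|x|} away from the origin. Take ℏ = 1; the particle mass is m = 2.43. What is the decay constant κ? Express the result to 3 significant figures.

Integrating the TISE across x = 0 gives the cusp condition ψ'(0⁺) − ψ'(0⁻) = −(2mg/ℏ²)ψ(0).
With ψ ∝ e^{−κ|x|} this yields −2κ = −2mg/ℏ², so κ = mg/ℏ² = 16.91.

κ = 16.9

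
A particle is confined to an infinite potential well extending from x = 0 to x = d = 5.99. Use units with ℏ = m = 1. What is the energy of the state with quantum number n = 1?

E = 0.138

The infinite-well eigenfunctions ψ_n = √(2/d) sin(nπx/d) vanish at both walls, giving E_n = n²π²ℏ²/(2md²).
E_1 = 1² × π² / (2 × 1 × 5.99²) = 0.1375.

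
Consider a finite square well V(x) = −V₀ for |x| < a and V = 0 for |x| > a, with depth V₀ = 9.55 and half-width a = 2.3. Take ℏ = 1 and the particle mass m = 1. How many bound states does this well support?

N = 7

Define the well-strength parameter z₀ = (a/ℏ)√(2mV₀) = 2.3 × √(2·1·9.55) = 10.05.
The even/odd transcendental equations gain one root per π/2 in z₀, giving N = 1 + ⌊2z₀/π⌋ = 1 + ⌊6.399⌋ = 7.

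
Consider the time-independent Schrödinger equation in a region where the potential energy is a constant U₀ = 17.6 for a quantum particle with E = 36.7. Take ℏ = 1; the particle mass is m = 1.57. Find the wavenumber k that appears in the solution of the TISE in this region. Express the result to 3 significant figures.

With E > U₀ the solution is oscillatory, ψ ∝ e^{±ikx} with k = √(2m(E − U₀))/ℏ.
k = √(2 × 1.57 × 19.1) = 7.744.

k = 7.74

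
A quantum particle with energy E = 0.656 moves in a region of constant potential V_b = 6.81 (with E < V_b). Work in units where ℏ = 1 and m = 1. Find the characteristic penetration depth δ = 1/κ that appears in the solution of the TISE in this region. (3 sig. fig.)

Since E < V_b the TISE in this region is ψ'' = κ²ψ with κ = √(2m(V_b − E))/ℏ.
κ = √(2 × 1 × 6.154) = 3.508. The penetration depth is δ = 1/κ = 0.285.

δ = 0.285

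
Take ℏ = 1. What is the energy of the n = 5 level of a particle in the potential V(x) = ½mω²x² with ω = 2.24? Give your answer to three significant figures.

E = 12.3

The oscillator eigenvalues are E_n = ℏω(n + ½), so E_5 = 2.24 × 5.5 = 12.32.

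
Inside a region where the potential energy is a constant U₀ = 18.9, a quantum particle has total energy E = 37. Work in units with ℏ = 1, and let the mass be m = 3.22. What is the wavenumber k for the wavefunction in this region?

k = 10.8

With E > U₀ the solution is oscillatory, ψ ∝ e^{±ikx} with k = √(2m(E − U₀))/ℏ.
k = √(2 × 3.22 × 18.1) = 10.80.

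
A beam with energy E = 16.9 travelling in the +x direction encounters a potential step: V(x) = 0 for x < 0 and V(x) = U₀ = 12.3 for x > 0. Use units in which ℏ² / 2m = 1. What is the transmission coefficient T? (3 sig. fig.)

The wavenumbers are k₁ = √(2mE)/ℏ = 4.111 on the left and k₂ = √(2m(E − U₀))/ℏ = 2.145 on the right.
Continuity of ψ and ψ′ at the step yields the reflection amplitude r = (k₁ − k₂)/(k₁ + k₂) = 0.3143; thus R = |r|² = 0.09879, T = 0.9012.

T = 0.901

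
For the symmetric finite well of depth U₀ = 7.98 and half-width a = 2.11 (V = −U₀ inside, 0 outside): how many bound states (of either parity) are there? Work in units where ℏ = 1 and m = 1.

Define the well-strength parameter z₀ = (a/ℏ)√(2mU₀) = 2.11 × √(2·1·7.98) = 8.429.
The even/odd transcendental equations gain one root per π/2 in z₀, giving N = 1 + ⌊2z₀/π⌋ = 1 + ⌊5.366⌋ = 6.

N = 6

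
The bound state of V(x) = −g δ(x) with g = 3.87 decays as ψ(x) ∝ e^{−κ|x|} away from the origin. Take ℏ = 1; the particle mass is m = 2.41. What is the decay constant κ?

Integrating the TISE across x = 0 gives the cusp condition ψ'(0⁺) − ψ'(0⁻) = −(2mg/ℏ²)ψ(0).
With ψ ∝ e^{−κ|x|} this yields −2κ = −2mg/ℏ², so κ = mg/ℏ² = 9.327.

κ = 9.33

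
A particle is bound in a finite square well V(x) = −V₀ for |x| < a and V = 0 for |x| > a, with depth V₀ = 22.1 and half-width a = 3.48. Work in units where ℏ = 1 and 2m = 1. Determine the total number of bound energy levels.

The dimensionless depth is z₀ = a√(2mV₀)/ℏ = 3.48 × √(22.10) = 16.36.
A new bound state (alternating even/odd) appears each time z₀ passes a multiple of π/2, so N = ⌊2z₀/π⌋ + 1 = ⌊10.41⌋ + 1 = 11.

N = 11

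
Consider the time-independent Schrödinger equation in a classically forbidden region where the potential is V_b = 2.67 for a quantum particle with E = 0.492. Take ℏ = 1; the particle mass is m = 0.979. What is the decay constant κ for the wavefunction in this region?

κ = 2.07

Since E < V_b the TISE in this region is ψ'' = κ²ψ with κ = √(2m(V_b − E))/ℏ.
κ = √(2 × 0.979 × 2.178) = 2.065.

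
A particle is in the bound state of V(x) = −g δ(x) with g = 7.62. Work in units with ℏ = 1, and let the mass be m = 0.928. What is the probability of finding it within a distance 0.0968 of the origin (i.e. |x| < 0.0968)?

P = 0.746

The normalised bound state is ψ = √κ e^{−κ|x|} with κ = mg/ℏ² = 7.071.
P(|x| < d) = ∫_{−d}^{d} κ e^{−2κ|x|} dx = 1 − e^{−2κd} = 1 − e^{−1.369} = 0.7456.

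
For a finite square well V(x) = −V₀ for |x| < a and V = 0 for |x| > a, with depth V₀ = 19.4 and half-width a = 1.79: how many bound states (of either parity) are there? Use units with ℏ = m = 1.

N = 8

The dimensionless depth is z₀ = a√(2mV₀)/ℏ = 1.79 × √(38.80) = 11.15.
The even/odd transcendental equations gain one root per π/2 in z₀, giving N = 1 + ⌊2z₀/π⌋ = 1 + ⌊7.098⌋ = 8.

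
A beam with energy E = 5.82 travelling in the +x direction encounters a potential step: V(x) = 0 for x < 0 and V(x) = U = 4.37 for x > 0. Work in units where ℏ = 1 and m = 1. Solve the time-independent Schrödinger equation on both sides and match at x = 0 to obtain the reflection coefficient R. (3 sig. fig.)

On each side the TISE gives plane waves with k = √(2m(E − V))/ℏ: k₁ = √(2·1·5.82) = 3.412, k₂ = √(2·1·1.45) = 1.703.
Matching ψ and ψ′ at x = 0 gives r = (k₁ − k₂)/(k₁ + k₂), so R = r² = 0.1116 and T = 1 − R = 0.8884.

R = 0.112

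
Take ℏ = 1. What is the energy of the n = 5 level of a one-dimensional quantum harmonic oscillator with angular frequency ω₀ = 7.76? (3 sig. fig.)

E = 42.7

The oscillator eigenvalues are E_n = ℏω₀(n + ½), so E_5 = 7.76 × 5.5 = 42.68.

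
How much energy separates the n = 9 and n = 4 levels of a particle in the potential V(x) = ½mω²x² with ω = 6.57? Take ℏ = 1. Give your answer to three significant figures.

ΔE = 32.9

E_n = ℏω(n + ½), so ΔE = (9 − 4) ℏω = 5 × 6.57 = 32.85.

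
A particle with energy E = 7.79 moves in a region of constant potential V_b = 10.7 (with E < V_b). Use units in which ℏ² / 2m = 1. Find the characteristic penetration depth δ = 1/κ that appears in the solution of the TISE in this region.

Since E < V_b the TISE in this region is ψ'' = κ²ψ with κ = √(2m(V_b − E))/ℏ.
κ = √(2 × 0.5 × 2.91) = 1.706. The penetration depth is δ = 1/κ = 0.586.

δ = 0.586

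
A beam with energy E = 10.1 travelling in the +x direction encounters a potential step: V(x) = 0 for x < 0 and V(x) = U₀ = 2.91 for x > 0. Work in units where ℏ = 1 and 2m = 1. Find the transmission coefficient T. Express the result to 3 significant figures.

T = 0.993

On each side the TISE gives plane waves with k = √(2m(E − V))/ℏ: k₁ = √(2·½·10.1) = 3.178, k₂ = √(2·½·7.19) = 2.681.
Matching ψ and ψ′ at x = 0 gives r = (k₁ − k₂)/(k₁ + k₂), so R = r² = 0.007184 and T = 1 − R = 0.9928.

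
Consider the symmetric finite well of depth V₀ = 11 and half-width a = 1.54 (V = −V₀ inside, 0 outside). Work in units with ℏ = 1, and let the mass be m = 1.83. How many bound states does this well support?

N = 7

The dimensionless depth is z₀ = a√(2mV₀)/ℏ = 1.54 × √(40.26) = 9.771.
A new bound state (alternating even/odd) appears each time z₀ passes a multiple of π/2, so N = ⌊2z₀/π⌋ + 1 = ⌊6.221⌋ + 1 = 7.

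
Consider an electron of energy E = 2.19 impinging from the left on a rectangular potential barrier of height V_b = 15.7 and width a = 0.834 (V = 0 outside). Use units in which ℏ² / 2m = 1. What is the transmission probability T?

T = 0.00418

E < V_b: inside the barrier ψ ∝ e^{±κx} with κ = √(2m(V_b − E))/ℏ = 3.676.
κa = 3.065, sinh(κa) = 10.70.
Matching ψ, ψ′ at both faces gives T = [1 + V_b² sinh²(κa) / (4E(V_b − E))]⁻¹ = 1/239.4 = 0.00418.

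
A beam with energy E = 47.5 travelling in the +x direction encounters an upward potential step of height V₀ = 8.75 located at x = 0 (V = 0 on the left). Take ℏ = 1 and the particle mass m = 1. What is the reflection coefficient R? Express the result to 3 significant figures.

R = 0.00259

The wavenumbers are k₁ = √(2mE)/ℏ = 9.747 on the left and k₂ = √(2m(E − V₀))/ℏ = 8.803 on the right.
Matching ψ and ψ′ at x = 0 gives r = (k₁ − k₂)/(k₁ + k₂), so R = r² = 0.002586 and T = 1 − R = 0.9974.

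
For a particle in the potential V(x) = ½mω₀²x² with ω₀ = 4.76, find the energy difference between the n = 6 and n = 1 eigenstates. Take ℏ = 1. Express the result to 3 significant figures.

ΔE = 23.8

E_n = ℏω₀(n + ½), so ΔE = (6 − 1) ℏω₀ = 5 × 4.76 = 23.80.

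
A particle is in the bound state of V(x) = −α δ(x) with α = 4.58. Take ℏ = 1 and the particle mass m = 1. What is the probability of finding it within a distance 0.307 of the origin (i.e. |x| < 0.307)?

The normalised bound state is ψ = √κ e^{−κ|x|} with κ = mα/ℏ² = 4.580.
P(|x| < d) = ∫_{−d}^{d} κ e^{−2κ|x|} dx = 1 − e^{−2κd} = 1 − e^{−2.812} = 0.9399.

P = 0.940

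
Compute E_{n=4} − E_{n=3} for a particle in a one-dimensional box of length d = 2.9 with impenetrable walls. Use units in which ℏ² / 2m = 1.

ΔE = 8.21

E_n = n²π²ℏ²/(2md²), so ΔE = (4² − 3²) π²ℏ²/(2md²).
ΔE = 7 × π² / (2 × 0.5 × 2.9²) = 8.215.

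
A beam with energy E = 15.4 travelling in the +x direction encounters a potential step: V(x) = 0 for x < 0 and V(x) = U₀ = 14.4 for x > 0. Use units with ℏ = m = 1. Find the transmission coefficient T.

The wavenumbers are k₁ = √(2mE)/ℏ = 5.550 on the left and k₂ = √(2m(E − U₀))/ℏ = 1.414 on the right.
Matching ψ and ψ′ at x = 0 gives r = (k₁ − k₂)/(k₁ + k₂), so R = r² = 0.3527 and T = 1 − R = 0.6473.

T = 0.647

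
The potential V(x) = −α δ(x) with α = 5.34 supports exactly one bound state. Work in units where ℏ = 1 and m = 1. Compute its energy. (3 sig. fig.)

E = -14.3

The bound state is ψ(x) = √κ e^{−κ|x|}. The derivative jump ψ'(0⁺) − ψ'(0⁻) = −(2mα/ℏ²)ψ(0) fixes κ = mα/ℏ² = 5.340.
Then E = −ℏ²κ²/(2m) = −mα²/(2ℏ²) = -14.26.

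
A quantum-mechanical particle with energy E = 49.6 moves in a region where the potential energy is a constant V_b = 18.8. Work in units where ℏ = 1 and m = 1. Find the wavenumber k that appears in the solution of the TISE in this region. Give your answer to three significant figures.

k = 7.85

With E > V_b the solution is oscillatory, ψ ∝ e^{±ikx} with k = √(2m(E − V_b))/ℏ.
k = √(2 × 1 × 30.8) = 7.849.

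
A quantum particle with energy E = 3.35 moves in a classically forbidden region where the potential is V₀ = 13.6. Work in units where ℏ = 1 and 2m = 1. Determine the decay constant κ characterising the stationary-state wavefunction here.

κ = 3.20

Since E < V₀ the TISE in this region is ψ'' = κ²ψ with κ = √(2m(V₀ − E))/ℏ.
κ = √(2 × 0.5 × 10.25) = 3.202.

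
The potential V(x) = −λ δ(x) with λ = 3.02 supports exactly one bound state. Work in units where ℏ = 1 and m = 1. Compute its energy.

E = -4.56

For x ≠ 0 the bound state is ψ ∝ e^{−κ|x|}; integrating the TISE across the delta gives the cusp condition 2κ = 2mλ/ℏ², so κ = 3.020.
Then E = −ℏ²κ²/(2m) = −mλ²/(2ℏ²) = -4.560.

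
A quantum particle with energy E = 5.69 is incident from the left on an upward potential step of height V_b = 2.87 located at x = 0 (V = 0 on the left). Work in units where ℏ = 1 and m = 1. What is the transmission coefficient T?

On each side the TISE gives plane waves with k = √(2m(E − V))/ℏ: k₁ = √(2·1·5.69) = 3.373, k₂ = √(2·1·2.82) = 2.375.
Matching ψ and ψ′ at x = 0 gives r = (k₁ − k₂)/(k₁ + k₂), so R = r² = 0.03018 and T = 1 − R = 0.9698.

T = 0.970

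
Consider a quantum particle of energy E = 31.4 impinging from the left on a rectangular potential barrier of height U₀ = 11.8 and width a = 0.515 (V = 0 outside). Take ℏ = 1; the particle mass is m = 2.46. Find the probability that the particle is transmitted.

T = 0.952

E > U₀: inside the barrier k₂ = √(2m(E − U₀))/ℏ = 9.820, k₂a = 5.057.
T = [1 + U₀² sin²(k₂a) / (4E(E − U₀))]⁻¹ = 1/1.050 = 0.952.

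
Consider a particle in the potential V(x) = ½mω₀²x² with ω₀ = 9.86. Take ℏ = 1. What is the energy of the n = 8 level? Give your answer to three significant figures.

E = 83.8

Using E_n = (n + ½)ℏω₀: E_8 = 8.5 × 9.86 = 83.81.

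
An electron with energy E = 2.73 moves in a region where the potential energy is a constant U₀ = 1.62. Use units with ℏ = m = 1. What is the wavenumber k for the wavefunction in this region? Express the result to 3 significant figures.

With E > U₀ the solution is oscillatory, ψ ∝ e^{±ikx} with k = √(2m(E − U₀))/ℏ.
k = √(2 × 1 × 1.11) = 1.490.

k = 1.49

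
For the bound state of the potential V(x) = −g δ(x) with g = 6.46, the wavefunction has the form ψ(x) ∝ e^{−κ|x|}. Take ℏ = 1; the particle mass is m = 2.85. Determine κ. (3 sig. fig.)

Integrate −(ℏ²/2m)ψ'' − gδ(x)ψ = Eψ from −ε to +ε: the ψ'' term gives ψ'(0⁺) − ψ'(0⁻) and the δ term gives −(2mg/ℏ²)ψ(0).
With ψ ∝ e^{−κ|x|} this yields −2κ = −2mg/ℏ², so κ = mg/ℏ² = 18.41.

κ = 18.4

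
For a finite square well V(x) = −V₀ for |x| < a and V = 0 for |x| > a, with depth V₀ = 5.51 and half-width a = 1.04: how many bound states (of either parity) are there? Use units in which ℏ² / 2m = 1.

N = 2

Define the well-strength parameter z₀ = (a/ℏ)√(2mV₀) = 1.04 × √(2·0.5·5.51) = 2.441.
A new bound state (alternating even/odd) appears each time z₀ passes a multiple of π/2, so N = ⌊2z₀/π⌋ + 1 = ⌊1.554⌋ + 1 = 2.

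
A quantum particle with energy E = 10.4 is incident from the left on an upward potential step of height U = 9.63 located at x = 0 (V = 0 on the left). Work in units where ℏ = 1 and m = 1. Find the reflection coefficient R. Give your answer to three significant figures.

R = 0.327

The wavenumbers are k₁ = √(2mE)/ℏ = 4.561 on the left and k₂ = √(2m(E − U))/ℏ = 1.241 on the right.
Continuity of ψ and ψ′ at the step yields the reflection amplitude r = (k₁ − k₂)/(k₁ + k₂) = 0.5722; thus R = |r|² = 0.3274, T = 0.6726.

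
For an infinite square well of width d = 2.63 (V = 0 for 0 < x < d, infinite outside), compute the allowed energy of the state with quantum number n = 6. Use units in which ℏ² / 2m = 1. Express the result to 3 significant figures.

Requiring ψ(0) = ψ(d) = 0 quantises k = nπ/d, hence E_n = ℏ²k²/2m = n²π²ℏ²/(2md²).
E_6 = 6² × π² / (2 × 0.5 × 2.63²) = 51.37.

E = 51.4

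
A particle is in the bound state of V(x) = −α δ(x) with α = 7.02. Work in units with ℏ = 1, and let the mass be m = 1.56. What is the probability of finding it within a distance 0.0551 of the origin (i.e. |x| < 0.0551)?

P = 0.701

The normalised bound state is ψ = √κ e^{−κ|x|} with κ = mα/ℏ² = 10.95.
P(|x| < d) = ∫_{−d}^{d} κ e^{−2κ|x|} dx = 1 − e^{−2κd} = 1 − e^{−1.207} = 0.7009.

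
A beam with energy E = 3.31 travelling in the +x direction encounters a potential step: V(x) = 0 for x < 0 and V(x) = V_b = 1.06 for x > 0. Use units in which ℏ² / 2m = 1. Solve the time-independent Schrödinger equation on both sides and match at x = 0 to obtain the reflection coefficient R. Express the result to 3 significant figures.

The wavenumbers are k₁ = √(2mE)/ℏ = 1.819 on the left and k₂ = √(2m(E − V_b))/ℏ = 1.500 on the right.
Continuity of ψ and ψ′ at the step yields the reflection amplitude r = (k₁ − k₂)/(k₁ + k₂) = 0.09621; thus R = |r|² = 0.009256, T = 0.9907.

R = 0.00926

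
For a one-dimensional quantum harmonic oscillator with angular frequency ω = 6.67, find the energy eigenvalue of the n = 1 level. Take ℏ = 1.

The oscillator eigenvalues are E_n = ℏω(n + ½), so E_1 = 6.67 × 1.5 = 10.01.

E = 10.0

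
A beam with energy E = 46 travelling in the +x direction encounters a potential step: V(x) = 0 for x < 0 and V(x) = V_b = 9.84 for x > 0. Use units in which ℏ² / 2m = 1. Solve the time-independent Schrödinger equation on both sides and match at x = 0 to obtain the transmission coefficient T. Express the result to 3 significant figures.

On each side the TISE gives plane waves with k = √(2m(E − V))/ℏ: k₁ = √(2·½·46) = 6.782, k₂ = √(2·½·36.16) = 6.013.
Matching ψ and ψ′ at x = 0 gives r = (k₁ − k₂)/(k₁ + k₂), so R = r² = 0.003612 and T = 1 − R = 0.9964.

T = 0.996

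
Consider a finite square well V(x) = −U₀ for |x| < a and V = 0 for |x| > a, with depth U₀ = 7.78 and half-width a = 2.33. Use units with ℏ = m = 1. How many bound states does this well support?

Define the well-strength parameter z₀ = (a/ℏ)√(2mU₀) = 2.33 × √(2·1·7.78) = 9.191.
A new bound state (alternating even/odd) appears each time z₀ passes a multiple of π/2, so N = ⌊2z₀/π⌋ + 1 = ⌊5.851⌋ + 1 = 6.

N = 6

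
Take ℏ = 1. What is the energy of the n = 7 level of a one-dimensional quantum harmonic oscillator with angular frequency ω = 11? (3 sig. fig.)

E = 82.5

The oscillator eigenvalues are E_n = ℏω(n + ½), so E_7 = 11 × 7.5 = 82.50.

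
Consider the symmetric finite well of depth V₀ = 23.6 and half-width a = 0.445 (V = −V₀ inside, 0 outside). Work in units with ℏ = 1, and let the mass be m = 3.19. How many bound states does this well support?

The dimensionless depth is z₀ = a√(2mV₀)/ℏ = 0.445 × √(150.6) = 5.460.
The even/odd transcendental equations gain one root per π/2 in z₀, giving N = 1 + ⌊2z₀/π⌋ = 1 + ⌊3.476⌋ = 4.

N = 4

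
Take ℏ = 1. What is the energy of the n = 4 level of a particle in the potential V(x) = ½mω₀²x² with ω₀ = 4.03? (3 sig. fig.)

E = 18.1

The oscillator eigenvalues are E_n = ℏω₀(n + ½), so E_4 = 4.03 × 4.5 = 18.14.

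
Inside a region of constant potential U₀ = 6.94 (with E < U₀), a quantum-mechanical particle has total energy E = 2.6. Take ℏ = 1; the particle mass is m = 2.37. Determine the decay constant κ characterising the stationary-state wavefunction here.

κ = 4.54

Since E < U₀ the TISE in this region is ψ'' = κ²ψ with κ = √(2m(U₀ − E))/ℏ.
κ = √(2 × 2.37 × 4.34) = 4.536.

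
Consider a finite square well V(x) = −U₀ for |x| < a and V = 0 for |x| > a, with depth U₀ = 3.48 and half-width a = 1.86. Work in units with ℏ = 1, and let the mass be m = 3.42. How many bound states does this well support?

The dimensionless depth is z₀ = a√(2mU₀)/ℏ = 1.86 × √(23.80) = 9.075.
The even/odd transcendental equations gain one root per π/2 in z₀, giving N = 1 + ⌊2z₀/π⌋ = 1 + ⌊5.777⌋ = 6.

N = 6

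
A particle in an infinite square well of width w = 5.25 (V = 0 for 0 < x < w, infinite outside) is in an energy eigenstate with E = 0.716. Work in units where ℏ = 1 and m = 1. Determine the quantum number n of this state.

n = 2

From E_n = n²π²ℏ²/(2mw²) invert to n = √(2mw²E)/(πℏ).
n = (5.25/π) × √(2 × 1 × 0.716) = 2.000 → n = 2.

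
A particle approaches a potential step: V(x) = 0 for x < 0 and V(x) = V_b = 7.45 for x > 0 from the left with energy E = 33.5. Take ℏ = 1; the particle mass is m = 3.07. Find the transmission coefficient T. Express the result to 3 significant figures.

T = 0.996

The wavenumbers are k₁ = √(2mE)/ℏ = 14.34 on the left and k₂ = √(2m(E − V_b))/ℏ = 12.65 on the right.
Continuity of ψ and ψ′ at the step yields the reflection amplitude r = (k₁ − k₂)/(k₁ + k₂) = 0.06280; thus R = |r|² = 0.003944, T = 0.9961.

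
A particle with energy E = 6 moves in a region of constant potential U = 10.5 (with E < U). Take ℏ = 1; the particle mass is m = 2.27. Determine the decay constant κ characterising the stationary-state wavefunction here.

Since E < U the TISE in this region is ψ'' = κ²ψ with κ = √(2m(U − E))/ℏ.
κ = √(2 × 2.27 × 4.5) = 4.520.

κ = 4.52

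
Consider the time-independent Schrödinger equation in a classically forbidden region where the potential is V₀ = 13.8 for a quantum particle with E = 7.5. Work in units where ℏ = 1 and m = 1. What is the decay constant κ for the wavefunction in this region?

Since E < V₀ the TISE in this region is ψ'' = κ²ψ with κ = √(2m(V₀ − E))/ℏ.
κ = √(2 × 1 × 6.3) = 3.550.

κ = 3.55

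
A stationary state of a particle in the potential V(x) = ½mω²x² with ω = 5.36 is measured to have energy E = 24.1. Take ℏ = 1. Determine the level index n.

E_n = ℏω(n + ½) ⇒ n = E/(ℏω) − ½ = 24.1/5.36 − 0.5 = 3.996 → n = 4.

n = 4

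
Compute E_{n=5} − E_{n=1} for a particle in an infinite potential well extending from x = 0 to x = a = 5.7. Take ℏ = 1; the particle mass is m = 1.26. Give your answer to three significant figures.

ΔE = 2.89

E_n = n²π²ℏ²/(2ma²), so ΔE = (5² − 1²) π²ℏ²/(2ma²).
ΔE = 24 × π² / (2 × 1.26 × 5.7²) = 2.893.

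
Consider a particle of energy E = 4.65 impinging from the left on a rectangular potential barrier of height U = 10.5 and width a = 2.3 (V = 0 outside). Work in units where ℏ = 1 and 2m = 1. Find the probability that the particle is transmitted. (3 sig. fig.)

T = 0.0000581

E < U: inside the barrier ψ ∝ e^{±κx} with κ = √(2m(U − E))/ℏ = 2.419.
κa = 5.563, sinh(κa) = 130.3.
The exact tunnelling result is T⁻¹ = 1 + U² sinh²(κa) / [4E(U − E)] = 17200, so T = 0.0000581.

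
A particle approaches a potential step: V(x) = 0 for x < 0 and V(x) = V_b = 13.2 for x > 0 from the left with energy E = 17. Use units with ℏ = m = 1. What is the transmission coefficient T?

T = 0.872

On each side the TISE gives plane waves with k = √(2m(E − V))/ℏ: k₁ = √(2·1·17) = 5.831, k₂ = √(2·1·3.8) = 2.757.
Continuity of ψ and ψ′ at the step yields the reflection amplitude r = (k₁ − k₂)/(k₁ + k₂) = 0.3580; thus R = |r|² = 0.1281, T = 0.8719.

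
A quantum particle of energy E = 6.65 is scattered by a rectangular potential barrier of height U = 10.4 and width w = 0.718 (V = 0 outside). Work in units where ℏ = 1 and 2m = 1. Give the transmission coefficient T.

Since E < U the interior solution is evanescent with decay constant κ = √(2m(U − E))/ℏ = 1.936.
κw = 1.390, sinh(κw) = 1.884.
The exact tunnelling result is T⁻¹ = 1 + U² sinh²(κw) / [4E(U − E)] = 4.848, so T = 0.206.

T = 0.206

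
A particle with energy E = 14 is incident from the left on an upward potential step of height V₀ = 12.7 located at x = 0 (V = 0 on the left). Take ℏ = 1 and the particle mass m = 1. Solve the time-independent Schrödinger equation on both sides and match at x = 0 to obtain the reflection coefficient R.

R = 0.284

On each side the TISE gives plane waves with k = √(2m(E − V))/ℏ: k₁ = √(2·1·14) = 5.292, k₂ = √(2·1·1.3) = 1.612.
Continuity of ψ and ψ′ at the step yields the reflection amplitude r = (k₁ − k₂)/(k₁ + k₂) = 0.5329; thus R = |r|² = 0.2840, T = 0.7160.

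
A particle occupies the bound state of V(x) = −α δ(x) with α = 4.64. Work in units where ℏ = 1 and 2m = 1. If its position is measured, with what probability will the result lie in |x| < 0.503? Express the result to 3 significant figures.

The normalised bound state is ψ = √κ e^{−κ|x|} with κ = mα/ℏ² = 2.320.
P(|x| < d) = ∫_{−d}^{d} κ e^{−2κ|x|} dx = 1 − e^{−2κd} = 1 − e^{−2.334} = 0.9031.

P = 0.903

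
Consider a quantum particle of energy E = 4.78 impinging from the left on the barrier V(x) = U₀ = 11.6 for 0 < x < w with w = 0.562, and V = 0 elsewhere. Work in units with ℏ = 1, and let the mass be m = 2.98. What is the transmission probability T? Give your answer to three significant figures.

Since E < U₀ the interior solution is evanescent with decay constant κ = √(2m(U₀ − E))/ℏ = 6.376.
κw = 3.583, sinh(κw) = 17.98.
The exact tunnelling result is T⁻¹ = 1 + U₀² sinh²(κw) / [4E(U₀ − E)] = 334.5, so T = 0.00299.

T = 0.00299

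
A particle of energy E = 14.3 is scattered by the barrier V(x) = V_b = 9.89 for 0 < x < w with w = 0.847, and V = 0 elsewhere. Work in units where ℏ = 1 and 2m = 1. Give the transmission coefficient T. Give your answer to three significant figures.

T = 0.729

Above the barrier the interior wavenumber is k₂ = √(2m(E − V_b))/ℏ = 2.100, giving phase k₂w = 1.779.
T = [1 + V_b² sin²(k₂w) / (4E(E − V_b))]⁻¹ = 1/1.371 = 0.729.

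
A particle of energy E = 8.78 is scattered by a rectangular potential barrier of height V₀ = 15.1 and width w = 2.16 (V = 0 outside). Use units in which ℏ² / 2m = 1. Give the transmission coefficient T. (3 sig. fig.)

Since E < V₀ the interior solution is evanescent with decay constant κ = √(2m(V₀ − E))/ℏ = 2.514.
κw = 5.430, sinh(κw) = 114.1.
The exact tunnelling result is T⁻¹ = 1 + V₀² sinh²(κw) / [4E(V₀ − E)] = 13370, so T = 0.0000748.

T = 0.0000748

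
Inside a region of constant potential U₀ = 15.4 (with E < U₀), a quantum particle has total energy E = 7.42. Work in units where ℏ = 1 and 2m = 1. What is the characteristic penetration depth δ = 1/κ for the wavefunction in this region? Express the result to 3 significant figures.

δ = 0.354

Since E < U₀ the TISE in this region is ψ'' = κ²ψ with κ = √(2m(U₀ − E))/ℏ.
κ = √(2 × 0.5 × 7.98) = 2.825. The penetration depth is δ = 1/κ = 0.354.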